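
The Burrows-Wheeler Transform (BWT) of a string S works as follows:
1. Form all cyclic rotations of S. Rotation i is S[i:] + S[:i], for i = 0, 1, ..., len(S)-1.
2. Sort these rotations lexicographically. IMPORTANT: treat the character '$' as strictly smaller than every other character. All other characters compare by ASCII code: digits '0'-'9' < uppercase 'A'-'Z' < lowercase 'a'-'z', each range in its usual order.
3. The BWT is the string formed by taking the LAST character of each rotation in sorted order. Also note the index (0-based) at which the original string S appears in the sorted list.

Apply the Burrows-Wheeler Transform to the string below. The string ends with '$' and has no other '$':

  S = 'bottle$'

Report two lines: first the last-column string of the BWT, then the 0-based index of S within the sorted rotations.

Answer: e$ltbto
1

Derivation:
All 7 rotations (rotation i = S[i:]+S[:i]):
  rot[0] = bottle$
  rot[1] = ottle$b
  rot[2] = ttle$bo
  rot[3] = tle$bot
  rot[4] = le$bott
  rot[5] = e$bottl
  rot[6] = $bottle
Sorted (with $ < everything):
  sorted[0] = $bottle  (last char: 'e')
  sorted[1] = bottle$  (last char: '$')
  sorted[2] = e$bottl  (last char: 'l')
  sorted[3] = le$bott  (last char: 't')
  sorted[4] = ottle$b  (last char: 'b')
  sorted[5] = tle$bot  (last char: 't')
  sorted[6] = ttle$bo  (last char: 'o')
Last column: e$ltbto
Original string S is at sorted index 1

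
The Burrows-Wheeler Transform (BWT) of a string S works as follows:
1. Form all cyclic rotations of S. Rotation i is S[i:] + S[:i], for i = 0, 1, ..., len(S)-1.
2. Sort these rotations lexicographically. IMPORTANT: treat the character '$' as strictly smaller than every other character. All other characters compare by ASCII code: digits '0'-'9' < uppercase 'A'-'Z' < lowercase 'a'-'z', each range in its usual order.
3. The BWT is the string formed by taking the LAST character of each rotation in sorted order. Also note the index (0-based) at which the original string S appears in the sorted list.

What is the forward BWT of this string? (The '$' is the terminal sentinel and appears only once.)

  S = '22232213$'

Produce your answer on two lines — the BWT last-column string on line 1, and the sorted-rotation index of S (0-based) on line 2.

Answer: 3223$2212
4

Derivation:
All 9 rotations (rotation i = S[i:]+S[:i]):
  rot[0] = 22232213$
  rot[1] = 2232213$2
  rot[2] = 232213$22
  rot[3] = 32213$222
  rot[4] = 2213$2223
  rot[5] = 213$22232
  rot[6] = 13$222322
  rot[7] = 3$2223221
  rot[8] = $22232213
Sorted (with $ < everything):
  sorted[0] = $22232213  (last char: '3')
  sorted[1] = 13$222322  (last char: '2')
  sorted[2] = 213$22232  (last char: '2')
  sorted[3] = 2213$2223  (last char: '3')
  sorted[4] = 22232213$  (last char: '$')
  sorted[5] = 2232213$2  (last char: '2')
  sorted[6] = 232213$22  (last char: '2')
  sorted[7] = 3$2223221  (last char: '1')
  sorted[8] = 32213$222  (last char: '2')
Last column: 3223$2212
Original string S is at sorted index 4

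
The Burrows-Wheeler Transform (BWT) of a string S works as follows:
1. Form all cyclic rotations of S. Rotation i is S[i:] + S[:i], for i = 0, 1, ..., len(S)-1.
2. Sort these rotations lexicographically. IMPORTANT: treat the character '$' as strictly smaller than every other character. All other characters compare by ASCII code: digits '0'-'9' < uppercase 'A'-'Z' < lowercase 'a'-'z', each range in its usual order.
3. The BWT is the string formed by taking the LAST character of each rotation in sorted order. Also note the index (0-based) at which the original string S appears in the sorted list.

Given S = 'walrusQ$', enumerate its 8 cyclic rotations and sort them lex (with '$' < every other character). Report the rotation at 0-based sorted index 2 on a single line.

Answer: alrusQ$w

Derivation:
All 8 rotations (rotation i = S[i:]+S[:i]):
  rot[0] = walrusQ$
  rot[1] = alrusQ$w
  rot[2] = lrusQ$wa
  rot[3] = rusQ$wal
  rot[4] = usQ$walr
  rot[5] = sQ$walru
  rot[6] = Q$walrus
  rot[7] = $walrusQ
Sorted (with $ < everything):
  sorted[0] = $walrusQ
  sorted[1] = Q$walrus
  sorted[2] = alrusQ$w
  sorted[3] = lrusQ$wa
  sorted[4] = rusQ$wal
  sorted[5] = sQ$walru
  sorted[6] = usQ$walr
  sorted[7] = walrusQ$
sorted[2] = alrusQ$w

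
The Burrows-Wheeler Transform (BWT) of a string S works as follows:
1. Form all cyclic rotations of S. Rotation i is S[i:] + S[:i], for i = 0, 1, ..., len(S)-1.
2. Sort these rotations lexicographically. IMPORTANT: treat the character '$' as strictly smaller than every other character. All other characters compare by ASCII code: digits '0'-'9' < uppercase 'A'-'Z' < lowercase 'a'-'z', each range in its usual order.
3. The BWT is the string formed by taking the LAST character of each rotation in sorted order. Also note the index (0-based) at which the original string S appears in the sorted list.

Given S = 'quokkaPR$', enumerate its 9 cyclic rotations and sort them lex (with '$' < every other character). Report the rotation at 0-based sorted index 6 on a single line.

Answer: okkaPR$qu

Derivation:
All 9 rotations (rotation i = S[i:]+S[:i]):
  rot[0] = quokkaPR$
  rot[1] = uokkaPR$q
  rot[2] = okkaPR$qu
  rot[3] = kkaPR$quo
  rot[4] = kaPR$quok
  rot[5] = aPR$quokk
  rot[6] = PR$quokka
  rot[7] = R$quokkaP
  rot[8] = $quokkaPR
Sorted (with $ < everything):
  sorted[0] = $quokkaPR
  sorted[1] = PR$quokka
  sorted[2] = R$quokkaP
  sorted[3] = aPR$quokk
  sorted[4] = kaPR$quok
  sorted[5] = kkaPR$quo
  sorted[6] = okkaPR$qu
  sorted[7] = quokkaPR$
  sorted[8] = uokkaPR$q
sorted[6] = okkaPR$qu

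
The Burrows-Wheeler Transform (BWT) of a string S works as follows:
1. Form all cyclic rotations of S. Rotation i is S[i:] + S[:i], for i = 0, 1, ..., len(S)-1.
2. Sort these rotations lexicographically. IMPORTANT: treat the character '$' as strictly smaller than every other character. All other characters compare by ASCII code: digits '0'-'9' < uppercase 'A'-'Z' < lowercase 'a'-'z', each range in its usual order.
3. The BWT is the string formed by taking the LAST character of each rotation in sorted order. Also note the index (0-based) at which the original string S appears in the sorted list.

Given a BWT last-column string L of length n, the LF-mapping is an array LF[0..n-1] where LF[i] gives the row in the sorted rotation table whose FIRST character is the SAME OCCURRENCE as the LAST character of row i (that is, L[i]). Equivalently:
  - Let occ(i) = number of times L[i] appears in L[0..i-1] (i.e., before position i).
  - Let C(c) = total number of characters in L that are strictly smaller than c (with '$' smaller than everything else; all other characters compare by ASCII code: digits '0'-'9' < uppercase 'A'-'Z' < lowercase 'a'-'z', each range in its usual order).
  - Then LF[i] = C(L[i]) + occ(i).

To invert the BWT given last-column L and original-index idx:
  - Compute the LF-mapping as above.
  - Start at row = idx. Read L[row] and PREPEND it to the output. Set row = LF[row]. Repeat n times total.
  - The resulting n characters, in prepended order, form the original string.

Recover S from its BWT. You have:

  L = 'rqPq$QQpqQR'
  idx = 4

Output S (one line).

Answer: QqqQpqPQRr$

Derivation:
LF mapping: 10 7 1 8 0 2 3 6 9 4 5
Walk LF starting at row 4, prepending L[row]:
  step 1: row=4, L[4]='$', prepend. Next row=LF[4]=0
  step 2: row=0, L[0]='r', prepend. Next row=LF[0]=10
  step 3: row=10, L[10]='R', prepend. Next row=LF[10]=5
  step 4: row=5, L[5]='Q', prepend. Next row=LF[5]=2
  step 5: row=2, L[2]='P', prepend. Next row=LF[2]=1
  step 6: row=1, L[1]='q', prepend. Next row=LF[1]=7
  step 7: row=7, L[7]='p', prepend. Next row=LF[7]=6
  step 8: row=6, L[6]='Q', prepend. Next row=LF[6]=3
  step 9: row=3, L[3]='q', prepend. Next row=LF[3]=8
  step 10: row=8, L[8]='q', prepend. Next row=LF[8]=9
  step 11: row=9, L[9]='Q', prepend. Next row=LF[9]=4
Reversed output: QqqQpqPQRr$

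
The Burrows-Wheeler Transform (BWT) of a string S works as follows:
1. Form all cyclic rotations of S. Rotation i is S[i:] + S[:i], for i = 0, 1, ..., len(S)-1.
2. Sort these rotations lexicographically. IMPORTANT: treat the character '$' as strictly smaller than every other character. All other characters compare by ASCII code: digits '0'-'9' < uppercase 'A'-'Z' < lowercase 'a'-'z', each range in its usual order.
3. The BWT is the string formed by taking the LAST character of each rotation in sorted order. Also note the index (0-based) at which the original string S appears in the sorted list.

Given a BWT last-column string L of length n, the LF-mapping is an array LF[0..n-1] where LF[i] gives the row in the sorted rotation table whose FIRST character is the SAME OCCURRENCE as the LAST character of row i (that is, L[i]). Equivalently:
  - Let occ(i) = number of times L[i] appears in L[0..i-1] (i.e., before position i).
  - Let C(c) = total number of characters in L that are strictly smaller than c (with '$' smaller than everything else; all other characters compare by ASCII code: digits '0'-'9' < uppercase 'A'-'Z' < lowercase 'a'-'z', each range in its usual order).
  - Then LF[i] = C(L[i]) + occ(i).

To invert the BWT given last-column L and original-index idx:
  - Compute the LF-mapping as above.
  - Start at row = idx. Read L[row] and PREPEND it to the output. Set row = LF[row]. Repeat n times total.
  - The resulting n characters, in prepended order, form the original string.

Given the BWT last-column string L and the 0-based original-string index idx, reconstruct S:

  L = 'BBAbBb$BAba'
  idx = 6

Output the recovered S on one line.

LF mapping: 3 4 1 8 5 9 0 6 2 10 7
Walk LF starting at row 6, prepending L[row]:
  step 1: row=6, L[6]='$', prepend. Next row=LF[6]=0
  step 2: row=0, L[0]='B', prepend. Next row=LF[0]=3
  step 3: row=3, L[3]='b', prepend. Next row=LF[3]=8
  step 4: row=8, L[8]='A', prepend. Next row=LF[8]=2
  step 5: row=2, L[2]='A', prepend. Next row=LF[2]=1
  step 6: row=1, L[1]='B', prepend. Next row=LF[1]=4
  step 7: row=4, L[4]='B', prepend. Next row=LF[4]=5
  step 8: row=5, L[5]='b', prepend. Next row=LF[5]=9
  step 9: row=9, L[9]='b', prepend. Next row=LF[9]=10
  step 10: row=10, L[10]='a', prepend. Next row=LF[10]=7
  step 11: row=7, L[7]='B', prepend. Next row=LF[7]=6
Reversed output: BabbBBAAbB$

Answer: BabbBBAAbB$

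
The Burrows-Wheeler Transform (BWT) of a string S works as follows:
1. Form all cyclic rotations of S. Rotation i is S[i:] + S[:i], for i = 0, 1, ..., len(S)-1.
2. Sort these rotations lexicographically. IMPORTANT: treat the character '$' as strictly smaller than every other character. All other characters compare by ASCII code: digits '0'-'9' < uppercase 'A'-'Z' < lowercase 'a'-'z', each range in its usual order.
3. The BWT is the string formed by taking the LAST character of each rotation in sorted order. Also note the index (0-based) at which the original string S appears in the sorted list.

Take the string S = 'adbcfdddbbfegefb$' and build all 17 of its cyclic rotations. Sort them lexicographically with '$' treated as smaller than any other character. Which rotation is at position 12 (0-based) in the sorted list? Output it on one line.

All 17 rotations (rotation i = S[i:]+S[:i]):
  rot[0] = adbcfdddbbfegefb$
  rot[1] = dbcfdddbbfegefb$a
  rot[2] = bcfdddbbfegefb$ad
  rot[3] = cfdddbbfegefb$adb
  rot[4] = fdddbbfegefb$adbc
  rot[5] = dddbbfegefb$adbcf
  rot[6] = ddbbfegefb$adbcfd
  rot[7] = dbbfegefb$adbcfdd
  rot[8] = bbfegefb$adbcfddd
  rot[9] = bfegefb$adbcfdddb
  rot[10] = fegefb$adbcfdddbb
  rot[11] = egefb$adbcfdddbbf
  rot[12] = gefb$adbcfdddbbfe
  rot[13] = efb$adbcfdddbbfeg
  rot[14] = fb$adbcfdddbbfege
  rot[15] = b$adbcfdddbbfegef
  rot[16] = $adbcfdddbbfegefb
Sorted (with $ < everything):
  sorted[0] = $adbcfdddbbfegefb
  sorted[1] = adbcfdddbbfegefb$
  sorted[2] = b$adbcfdddbbfegef
  sorted[3] = bbfegefb$adbcfddd
  sorted[4] = bcfdddbbfegefb$ad
  sorted[5] = bfegefb$adbcfdddb
  sorted[6] = cfdddbbfegefb$adb
  sorted[7] = dbbfegefb$adbcfdd
  sorted[8] = dbcfdddbbfegefb$a
  sorted[9] = ddbbfegefb$adbcfd
  sorted[10] = dddbbfegefb$adbcf
  sorted[11] = efb$adbcfdddbbfeg
  sorted[12] = egefb$adbcfdddbbf
  sorted[13] = fb$adbcfdddbbfege
  sorted[14] = fdddbbfegefb$adbc
  sorted[15] = fegefb$adbcfdddbb
  sorted[16] = gefb$adbcfdddbbfe
sorted[12] = egefb$adbcfdddbbf

Answer: egefb$adbcfdddbbf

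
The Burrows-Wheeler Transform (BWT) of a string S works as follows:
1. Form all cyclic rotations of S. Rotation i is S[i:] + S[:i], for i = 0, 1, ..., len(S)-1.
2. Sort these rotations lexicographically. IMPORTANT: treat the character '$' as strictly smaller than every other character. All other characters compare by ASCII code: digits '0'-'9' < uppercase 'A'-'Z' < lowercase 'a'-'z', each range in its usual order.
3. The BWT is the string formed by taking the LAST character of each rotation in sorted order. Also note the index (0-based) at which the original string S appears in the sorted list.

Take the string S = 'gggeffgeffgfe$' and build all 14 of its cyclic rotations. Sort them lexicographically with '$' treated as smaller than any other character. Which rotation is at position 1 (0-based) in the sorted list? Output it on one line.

Answer: e$gggeffgeffgf

Derivation:
All 14 rotations (rotation i = S[i:]+S[:i]):
  rot[0] = gggeffgeffgfe$
  rot[1] = ggeffgeffgfe$g
  rot[2] = geffgeffgfe$gg
  rot[3] = effgeffgfe$ggg
  rot[4] = ffgeffgfe$ggge
  rot[5] = fgeffgfe$gggef
  rot[6] = geffgfe$gggeff
  rot[7] = effgfe$gggeffg
  rot[8] = ffgfe$gggeffge
  rot[9] = fgfe$gggeffgef
  rot[10] = gfe$gggeffgeff
  rot[11] = fe$gggeffgeffg
  rot[12] = e$gggeffgeffgf
  rot[13] = $gggeffgeffgfe
Sorted (with $ < everything):
  sorted[0] = $gggeffgeffgfe
  sorted[1] = e$gggeffgeffgf
  sorted[2] = effgeffgfe$ggg
  sorted[3] = effgfe$gggeffg
  sorted[4] = fe$gggeffgeffg
  sorted[5] = ffgeffgfe$ggge
  sorted[6] = ffgfe$gggeffge
  sorted[7] = fgeffgfe$gggef
  sorted[8] = fgfe$gggeffgef
  sorted[9] = geffgeffgfe$gg
  sorted[10] = geffgfe$gggeff
  sorted[11] = gfe$gggeffgeff
  sorted[12] = ggeffgeffgfe$g
  sorted[13] = gggeffgeffgfe$
sorted[1] = e$gggeffgeffgf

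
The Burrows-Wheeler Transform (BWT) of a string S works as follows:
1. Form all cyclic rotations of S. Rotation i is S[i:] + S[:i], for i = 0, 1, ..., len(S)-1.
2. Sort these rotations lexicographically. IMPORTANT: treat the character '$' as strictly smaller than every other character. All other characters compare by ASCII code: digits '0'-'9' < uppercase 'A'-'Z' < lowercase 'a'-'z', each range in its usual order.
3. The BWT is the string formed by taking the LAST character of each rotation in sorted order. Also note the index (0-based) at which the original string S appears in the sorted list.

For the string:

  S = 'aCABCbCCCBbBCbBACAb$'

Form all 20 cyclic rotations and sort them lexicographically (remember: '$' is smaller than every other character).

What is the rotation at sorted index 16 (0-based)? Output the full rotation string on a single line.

Answer: b$aCABCbCCCBbBCbBACA

Derivation:
All 20 rotations (rotation i = S[i:]+S[:i]):
  rot[0] = aCABCbCCCBbBCbBACAb$
  rot[1] = CABCbCCCBbBCbBACAb$a
  rot[2] = ABCbCCCBbBCbBACAb$aC
  rot[3] = BCbCCCBbBCbBACAb$aCA
  rot[4] = CbCCCBbBCbBACAb$aCAB
  rot[5] = bCCCBbBCbBACAb$aCABC
  rot[6] = CCCBbBCbBACAb$aCABCb
  rot[7] = CCBbBCbBACAb$aCABCbC
  rot[8] = CBbBCbBACAb$aCABCbCC
  rot[9] = BbBCbBACAb$aCABCbCCC
  rot[10] = bBCbBACAb$aCABCbCCCB
  rot[11] = BCbBACAb$aCABCbCCCBb
  rot[12] = CbBACAb$aCABCbCCCBbB
  rot[13] = bBACAb$aCABCbCCCBbBC
  rot[14] = BACAb$aCABCbCCCBbBCb
  rot[15] = ACAb$aCABCbCCCBbBCbB
  rot[16] = CAb$aCABCbCCCBbBCbBA
  rot[17] = Ab$aCABCbCCCBbBCbBAC
  rot[18] = b$aCABCbCCCBbBCbBACA
  rot[19] = $aCABCbCCCBbBCbBACAb
Sorted (with $ < everything):
  sorted[0] = $aCABCbCCCBbBCbBACAb
  sorted[1] = ABCbCCCBbBCbBACAb$aC
  sorted[2] = ACAb$aCABCbCCCBbBCbB
  sorted[3] = Ab$aCABCbCCCBbBCbBAC
  sorted[4] = BACAb$aCABCbCCCBbBCb
  sorted[5] = BCbBACAb$aCABCbCCCBb
  sorted[6] = BCbCCCBbBCbBACAb$aCA
  sorted[7] = BbBCbBACAb$aCABCbCCC
  sorted[8] = CABCbCCCBbBCbBACAb$a
  sorted[9] = CAb$aCABCbCCCBbBCbBA
  sorted[10] = CBbBCbBACAb$aCABCbCC
  sorted[11] = CCBbBCbBACAb$aCABCbC
  sorted[12] = CCCBbBCbBACAb$aCABCb
  sorted[13] = CbBACAb$aCABCbCCCBbB
  sorted[14] = CbCCCBbBCbBACAb$aCAB
  sorted[15] = aCABCbCCCBbBCbBACAb$
  sorted[16] = b$aCABCbCCCBbBCbBACA
  sorted[17] = bBACAb$aCABCbCCCBbBC
  sorted[18] = bBCbBACAb$aCABCbCCCB
  sorted[19] = bCCCBbBCbBACAb$aCABC
sorted[16] = b$aCABCbCCCBbBCbBACA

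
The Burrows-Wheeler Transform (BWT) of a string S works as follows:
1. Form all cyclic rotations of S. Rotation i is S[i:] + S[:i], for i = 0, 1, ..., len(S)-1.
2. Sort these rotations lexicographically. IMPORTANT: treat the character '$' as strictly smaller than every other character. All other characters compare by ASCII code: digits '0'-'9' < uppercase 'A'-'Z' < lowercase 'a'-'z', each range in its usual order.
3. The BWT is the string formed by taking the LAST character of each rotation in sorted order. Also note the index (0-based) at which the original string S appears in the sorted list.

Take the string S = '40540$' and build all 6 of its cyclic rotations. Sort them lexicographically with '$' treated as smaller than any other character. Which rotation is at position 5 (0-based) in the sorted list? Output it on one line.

All 6 rotations (rotation i = S[i:]+S[:i]):
  rot[0] = 40540$
  rot[1] = 0540$4
  rot[2] = 540$40
  rot[3] = 40$405
  rot[4] = 0$4054
  rot[5] = $40540
Sorted (with $ < everything):
  sorted[0] = $40540
  sorted[1] = 0$4054
  sorted[2] = 0540$4
  sorted[3] = 40$405
  sorted[4] = 40540$
  sorted[5] = 540$40
sorted[5] = 540$40

Answer: 540$40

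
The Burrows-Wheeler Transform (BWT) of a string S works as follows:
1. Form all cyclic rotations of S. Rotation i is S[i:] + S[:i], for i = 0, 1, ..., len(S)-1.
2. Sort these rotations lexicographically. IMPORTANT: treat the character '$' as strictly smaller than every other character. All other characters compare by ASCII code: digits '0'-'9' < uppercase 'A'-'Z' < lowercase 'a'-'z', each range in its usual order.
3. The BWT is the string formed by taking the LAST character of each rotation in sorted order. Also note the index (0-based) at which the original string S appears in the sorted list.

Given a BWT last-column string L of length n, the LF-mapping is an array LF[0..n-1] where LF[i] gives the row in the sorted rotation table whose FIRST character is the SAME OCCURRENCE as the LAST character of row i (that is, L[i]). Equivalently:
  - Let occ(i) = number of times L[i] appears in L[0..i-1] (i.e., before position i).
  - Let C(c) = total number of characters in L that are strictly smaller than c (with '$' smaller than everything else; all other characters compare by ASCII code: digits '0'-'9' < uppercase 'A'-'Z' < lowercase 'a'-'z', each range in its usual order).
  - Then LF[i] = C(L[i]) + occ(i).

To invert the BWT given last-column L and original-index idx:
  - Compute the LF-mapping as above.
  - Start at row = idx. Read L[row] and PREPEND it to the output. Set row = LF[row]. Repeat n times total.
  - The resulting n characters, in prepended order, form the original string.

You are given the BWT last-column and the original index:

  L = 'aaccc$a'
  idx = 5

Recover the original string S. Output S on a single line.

LF mapping: 1 2 4 5 6 0 3
Walk LF starting at row 5, prepending L[row]:
  step 1: row=5, L[5]='$', prepend. Next row=LF[5]=0
  step 2: row=0, L[0]='a', prepend. Next row=LF[0]=1
  step 3: row=1, L[1]='a', prepend. Next row=LF[1]=2
  step 4: row=2, L[2]='c', prepend. Next row=LF[2]=4
  step 5: row=4, L[4]='c', prepend. Next row=LF[4]=6
  step 6: row=6, L[6]='a', prepend. Next row=LF[6]=3
  step 7: row=3, L[3]='c', prepend. Next row=LF[3]=5
Reversed output: caccaa$

Answer: caccaa$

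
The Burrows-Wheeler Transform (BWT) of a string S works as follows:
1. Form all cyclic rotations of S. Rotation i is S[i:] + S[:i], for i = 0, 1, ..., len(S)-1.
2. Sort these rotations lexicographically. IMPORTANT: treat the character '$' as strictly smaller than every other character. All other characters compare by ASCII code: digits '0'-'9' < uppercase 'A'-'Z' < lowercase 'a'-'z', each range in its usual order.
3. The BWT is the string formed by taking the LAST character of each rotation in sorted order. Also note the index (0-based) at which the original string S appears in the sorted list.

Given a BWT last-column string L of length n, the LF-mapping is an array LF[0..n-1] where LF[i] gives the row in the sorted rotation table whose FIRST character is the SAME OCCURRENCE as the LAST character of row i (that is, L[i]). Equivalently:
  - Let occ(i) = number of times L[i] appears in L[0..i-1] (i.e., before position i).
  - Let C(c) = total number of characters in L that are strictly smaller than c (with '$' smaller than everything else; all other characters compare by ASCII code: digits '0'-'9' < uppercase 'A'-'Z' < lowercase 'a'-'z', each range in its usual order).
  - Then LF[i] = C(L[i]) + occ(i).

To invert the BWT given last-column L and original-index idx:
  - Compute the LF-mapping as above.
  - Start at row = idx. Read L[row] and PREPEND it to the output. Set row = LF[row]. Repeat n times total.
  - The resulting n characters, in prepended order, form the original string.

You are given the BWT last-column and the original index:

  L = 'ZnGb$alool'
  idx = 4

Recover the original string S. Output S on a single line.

LF mapping: 2 7 1 4 0 3 5 8 9 6
Walk LF starting at row 4, prepending L[row]:
  step 1: row=4, L[4]='$', prepend. Next row=LF[4]=0
  step 2: row=0, L[0]='Z', prepend. Next row=LF[0]=2
  step 3: row=2, L[2]='G', prepend. Next row=LF[2]=1
  step 4: row=1, L[1]='n', prepend. Next row=LF[1]=7
  step 5: row=7, L[7]='o', prepend. Next row=LF[7]=8
  step 6: row=8, L[8]='o', prepend. Next row=LF[8]=9
  step 7: row=9, L[9]='l', prepend. Next row=LF[9]=6
  step 8: row=6, L[6]='l', prepend. Next row=LF[6]=5
  step 9: row=5, L[5]='a', prepend. Next row=LF[5]=3
  step 10: row=3, L[3]='b', prepend. Next row=LF[3]=4
Reversed output: balloonGZ$

Answer: balloonGZ$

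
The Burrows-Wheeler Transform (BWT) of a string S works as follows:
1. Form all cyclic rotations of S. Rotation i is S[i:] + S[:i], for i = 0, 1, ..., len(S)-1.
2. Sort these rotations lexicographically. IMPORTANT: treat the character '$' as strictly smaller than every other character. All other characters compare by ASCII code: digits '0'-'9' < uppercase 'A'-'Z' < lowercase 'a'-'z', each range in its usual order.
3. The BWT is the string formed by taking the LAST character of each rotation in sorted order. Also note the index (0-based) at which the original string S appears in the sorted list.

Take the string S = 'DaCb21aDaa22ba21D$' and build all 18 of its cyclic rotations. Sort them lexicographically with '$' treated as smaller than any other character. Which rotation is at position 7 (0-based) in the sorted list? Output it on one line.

All 18 rotations (rotation i = S[i:]+S[:i]):
  rot[0] = DaCb21aDaa22ba21D$
  rot[1] = aCb21aDaa22ba21D$D
  rot[2] = Cb21aDaa22ba21D$Da
  rot[3] = b21aDaa22ba21D$DaC
  rot[4] = 21aDaa22ba21D$DaCb
  rot[5] = 1aDaa22ba21D$DaCb2
  rot[6] = aDaa22ba21D$DaCb21
  rot[7] = Daa22ba21D$DaCb21a
  rot[8] = aa22ba21D$DaCb21aD
  rot[9] = a22ba21D$DaCb21aDa
  rot[10] = 22ba21D$DaCb21aDaa
  rot[11] = 2ba21D$DaCb21aDaa2
  rot[12] = ba21D$DaCb21aDaa22
  rot[13] = a21D$DaCb21aDaa22b
  rot[14] = 21D$DaCb21aDaa22ba
  rot[15] = 1D$DaCb21aDaa22ba2
  rot[16] = D$DaCb21aDaa22ba21
  rot[17] = $DaCb21aDaa22ba21D
Sorted (with $ < everything):
  sorted[0] = $DaCb21aDaa22ba21D
  sorted[1] = 1D$DaCb21aDaa22ba2
  sorted[2] = 1aDaa22ba21D$DaCb2
  sorted[3] = 21D$DaCb21aDaa22ba
  sorted[4] = 21aDaa22ba21D$DaCb
  sorted[5] = 22ba21D$DaCb21aDaa
  sorted[6] = 2ba21D$DaCb21aDaa2
  sorted[7] = Cb21aDaa22ba21D$Da
  sorted[8] = D$DaCb21aDaa22ba21
  sorted[9] = DaCb21aDaa22ba21D$
  sorted[10] = Daa22ba21D$DaCb21a
  sorted[11] = a21D$DaCb21aDaa22b
  sorted[12] = a22ba21D$DaCb21aDa
  sorted[13] = aCb21aDaa22ba21D$D
  sorted[14] = aDaa22ba21D$DaCb21
  sorted[15] = aa22ba21D$DaCb21aD
  sorted[16] = b21aDaa22ba21D$DaC
  sorted[17] = ba21D$DaCb21aDaa22
sorted[7] = Cb21aDaa22ba21D$Da

Answer: Cb21aDaa22ba21D$Da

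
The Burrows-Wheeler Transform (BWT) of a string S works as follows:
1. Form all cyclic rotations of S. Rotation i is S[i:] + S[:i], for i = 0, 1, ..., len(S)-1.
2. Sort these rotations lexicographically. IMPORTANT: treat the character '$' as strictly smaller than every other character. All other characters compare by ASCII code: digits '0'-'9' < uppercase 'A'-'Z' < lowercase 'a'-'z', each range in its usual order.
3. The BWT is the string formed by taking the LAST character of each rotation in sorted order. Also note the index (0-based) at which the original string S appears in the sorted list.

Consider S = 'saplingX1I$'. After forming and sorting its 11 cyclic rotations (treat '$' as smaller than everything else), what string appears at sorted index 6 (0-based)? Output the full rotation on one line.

Answer: ingX1I$sapl

Derivation:
All 11 rotations (rotation i = S[i:]+S[:i]):
  rot[0] = saplingX1I$
  rot[1] = aplingX1I$s
  rot[2] = plingX1I$sa
  rot[3] = lingX1I$sap
  rot[4] = ingX1I$sapl
  rot[5] = ngX1I$sapli
  rot[6] = gX1I$saplin
  rot[7] = X1I$sapling
  rot[8] = 1I$saplingX
  rot[9] = I$saplingX1
  rot[10] = $saplingX1I
Sorted (with $ < everything):
  sorted[0] = $saplingX1I
  sorted[1] = 1I$saplingX
  sorted[2] = I$saplingX1
  sorted[3] = X1I$sapling
  sorted[4] = aplingX1I$s
  sorted[5] = gX1I$saplin
  sorted[6] = ingX1I$sapl
  sorted[7] = lingX1I$sap
  sorted[8] = ngX1I$sapli
  sorted[9] = plingX1I$sa
  sorted[10] = saplingX1I$
sorted[6] = ingX1I$sapl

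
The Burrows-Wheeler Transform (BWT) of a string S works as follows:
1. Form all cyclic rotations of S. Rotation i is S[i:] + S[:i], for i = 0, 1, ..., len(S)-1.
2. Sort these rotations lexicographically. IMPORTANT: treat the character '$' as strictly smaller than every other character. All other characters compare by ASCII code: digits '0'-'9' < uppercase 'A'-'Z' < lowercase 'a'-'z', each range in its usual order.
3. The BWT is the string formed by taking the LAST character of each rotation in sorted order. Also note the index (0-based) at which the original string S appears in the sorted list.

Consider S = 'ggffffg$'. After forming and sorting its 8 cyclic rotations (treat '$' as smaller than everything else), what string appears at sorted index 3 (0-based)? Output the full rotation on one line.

Answer: ffg$ggff

Derivation:
All 8 rotations (rotation i = S[i:]+S[:i]):
  rot[0] = ggffffg$
  rot[1] = gffffg$g
  rot[2] = ffffg$gg
  rot[3] = fffg$ggf
  rot[4] = ffg$ggff
  rot[5] = fg$ggfff
  rot[6] = g$ggffff
  rot[7] = $ggffffg
Sorted (with $ < everything):
  sorted[0] = $ggffffg
  sorted[1] = ffffg$gg
  sorted[2] = fffg$ggf
  sorted[3] = ffg$ggff
  sorted[4] = fg$ggfff
  sorted[5] = g$ggffff
  sorted[6] = gffffg$g
  sorted[7] = ggffffg$
sorted[3] = ffg$ggff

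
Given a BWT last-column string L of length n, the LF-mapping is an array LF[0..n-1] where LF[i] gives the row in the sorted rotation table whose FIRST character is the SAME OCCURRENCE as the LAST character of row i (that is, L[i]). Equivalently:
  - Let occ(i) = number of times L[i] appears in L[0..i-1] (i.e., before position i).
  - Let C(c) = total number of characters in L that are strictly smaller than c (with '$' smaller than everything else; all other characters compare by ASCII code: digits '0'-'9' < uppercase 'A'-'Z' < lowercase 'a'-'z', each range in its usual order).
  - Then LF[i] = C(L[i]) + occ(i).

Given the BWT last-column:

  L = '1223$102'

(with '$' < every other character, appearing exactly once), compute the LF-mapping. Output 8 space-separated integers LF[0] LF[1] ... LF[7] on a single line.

Char counts: '$':1, '0':1, '1':2, '2':3, '3':1
C (first-col start): C('$')=0, C('0')=1, C('1')=2, C('2')=4, C('3')=7
L[0]='1': occ=0, LF[0]=C('1')+0=2+0=2
L[1]='2': occ=0, LF[1]=C('2')+0=4+0=4
L[2]='2': occ=1, LF[2]=C('2')+1=4+1=5
L[3]='3': occ=0, LF[3]=C('3')+0=7+0=7
L[4]='$': occ=0, LF[4]=C('$')+0=0+0=0
L[5]='1': occ=1, LF[5]=C('1')+1=2+1=3
L[6]='0': occ=0, LF[6]=C('0')+0=1+0=1
L[7]='2': occ=2, LF[7]=C('2')+2=4+2=6

Answer: 2 4 5 7 0 3 1 6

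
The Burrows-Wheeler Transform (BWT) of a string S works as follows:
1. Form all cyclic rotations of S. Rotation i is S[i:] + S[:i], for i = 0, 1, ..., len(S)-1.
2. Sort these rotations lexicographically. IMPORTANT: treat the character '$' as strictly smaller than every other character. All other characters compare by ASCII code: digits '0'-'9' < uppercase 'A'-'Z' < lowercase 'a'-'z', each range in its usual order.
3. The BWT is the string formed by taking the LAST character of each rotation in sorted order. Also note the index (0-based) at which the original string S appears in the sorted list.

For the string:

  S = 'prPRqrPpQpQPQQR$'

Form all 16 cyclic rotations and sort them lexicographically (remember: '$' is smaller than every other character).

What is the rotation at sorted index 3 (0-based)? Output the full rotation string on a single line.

All 16 rotations (rotation i = S[i:]+S[:i]):
  rot[0] = prPRqrPpQpQPQQR$
  rot[1] = rPRqrPpQpQPQQR$p
  rot[2] = PRqrPpQpQPQQR$pr
  rot[3] = RqrPpQpQPQQR$prP
  rot[4] = qrPpQpQPQQR$prPR
  rot[5] = rPpQpQPQQR$prPRq
  rot[6] = PpQpQPQQR$prPRqr
  rot[7] = pQpQPQQR$prPRqrP
  rot[8] = QpQPQQR$prPRqrPp
  rot[9] = pQPQQR$prPRqrPpQ
  rot[10] = QPQQR$prPRqrPpQp
  rot[11] = PQQR$prPRqrPpQpQ
  rot[12] = QQR$prPRqrPpQpQP
  rot[13] = QR$prPRqrPpQpQPQ
  rot[14] = R$prPRqrPpQpQPQQ
  rot[15] = $prPRqrPpQpQPQQR
Sorted (with $ < everything):
  sorted[0] = $prPRqrPpQpQPQQR
  sorted[1] = PQQR$prPRqrPpQpQ
  sorted[2] = PRqrPpQpQPQQR$pr
  sorted[3] = PpQpQPQQR$prPRqr
  sorted[4] = QPQQR$prPRqrPpQp
  sorted[5] = QQR$prPRqrPpQpQP
  sorted[6] = QR$prPRqrPpQpQPQ
  sorted[7] = QpQPQQR$prPRqrPp
  sorted[8] = R$prPRqrPpQpQPQQ
  sorted[9] = RqrPpQpQPQQR$prP
  sorted[10] = pQPQQR$prPRqrPpQ
  sorted[11] = pQpQPQQR$prPRqrP
  sorted[12] = prPRqrPpQpQPQQR$
  sorted[13] = qrPpQpQPQQR$prPR
  sorted[14] = rPRqrPpQpQPQQR$p
  sorted[15] = rPpQpQPQQR$prPRq
sorted[3] = PpQpQPQQR$prPRqr

Answer: PpQpQPQQR$prPRqr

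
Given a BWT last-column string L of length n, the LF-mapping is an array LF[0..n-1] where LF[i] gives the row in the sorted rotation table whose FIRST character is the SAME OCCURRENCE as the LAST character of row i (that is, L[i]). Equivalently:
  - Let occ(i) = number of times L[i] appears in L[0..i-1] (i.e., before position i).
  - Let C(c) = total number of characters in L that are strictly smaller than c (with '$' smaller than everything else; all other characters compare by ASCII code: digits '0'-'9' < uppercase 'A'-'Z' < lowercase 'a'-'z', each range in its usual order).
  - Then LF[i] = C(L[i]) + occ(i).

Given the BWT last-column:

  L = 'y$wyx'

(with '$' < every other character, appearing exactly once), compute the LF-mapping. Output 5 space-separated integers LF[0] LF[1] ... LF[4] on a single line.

Char counts: '$':1, 'w':1, 'x':1, 'y':2
C (first-col start): C('$')=0, C('w')=1, C('x')=2, C('y')=3
L[0]='y': occ=0, LF[0]=C('y')+0=3+0=3
L[1]='$': occ=0, LF[1]=C('$')+0=0+0=0
L[2]='w': occ=0, LF[2]=C('w')+0=1+0=1
L[3]='y': occ=1, LF[3]=C('y')+1=3+1=4
L[4]='x': occ=0, LF[4]=C('x')+0=2+0=2

Answer: 3 0 1 4 2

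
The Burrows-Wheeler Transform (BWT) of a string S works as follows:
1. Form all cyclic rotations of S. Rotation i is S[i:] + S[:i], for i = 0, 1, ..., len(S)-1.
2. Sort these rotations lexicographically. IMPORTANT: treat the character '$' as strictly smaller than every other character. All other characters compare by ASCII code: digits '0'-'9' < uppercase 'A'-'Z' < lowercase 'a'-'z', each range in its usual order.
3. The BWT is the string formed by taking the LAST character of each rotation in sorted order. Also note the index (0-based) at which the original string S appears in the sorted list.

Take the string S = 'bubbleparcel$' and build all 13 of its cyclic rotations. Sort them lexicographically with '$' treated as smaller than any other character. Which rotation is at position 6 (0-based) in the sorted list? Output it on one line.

All 13 rotations (rotation i = S[i:]+S[:i]):
  rot[0] = bubbleparcel$
  rot[1] = ubbleparcel$b
  rot[2] = bbleparcel$bu
  rot[3] = bleparcel$bub
  rot[4] = leparcel$bubb
  rot[5] = eparcel$bubbl
  rot[6] = parcel$bubble
  rot[7] = arcel$bubblep
  rot[8] = rcel$bubblepa
  rot[9] = cel$bubblepar
  rot[10] = el$bubbleparc
  rot[11] = l$bubbleparce
  rot[12] = $bubbleparcel
Sorted (with $ < everything):
  sorted[0] = $bubbleparcel
  sorted[1] = arcel$bubblep
  sorted[2] = bbleparcel$bu
  sorted[3] = bleparcel$bub
  sorted[4] = bubbleparcel$
  sorted[5] = cel$bubblepar
  sorted[6] = el$bubbleparc
  sorted[7] = eparcel$bubbl
  sorted[8] = l$bubbleparce
  sorted[9] = leparcel$bubb
  sorted[10] = parcel$bubble
  sorted[11] = rcel$bubblepa
  sorted[12] = ubbleparcel$b
sorted[6] = el$bubbleparc

Answer: el$bubbleparc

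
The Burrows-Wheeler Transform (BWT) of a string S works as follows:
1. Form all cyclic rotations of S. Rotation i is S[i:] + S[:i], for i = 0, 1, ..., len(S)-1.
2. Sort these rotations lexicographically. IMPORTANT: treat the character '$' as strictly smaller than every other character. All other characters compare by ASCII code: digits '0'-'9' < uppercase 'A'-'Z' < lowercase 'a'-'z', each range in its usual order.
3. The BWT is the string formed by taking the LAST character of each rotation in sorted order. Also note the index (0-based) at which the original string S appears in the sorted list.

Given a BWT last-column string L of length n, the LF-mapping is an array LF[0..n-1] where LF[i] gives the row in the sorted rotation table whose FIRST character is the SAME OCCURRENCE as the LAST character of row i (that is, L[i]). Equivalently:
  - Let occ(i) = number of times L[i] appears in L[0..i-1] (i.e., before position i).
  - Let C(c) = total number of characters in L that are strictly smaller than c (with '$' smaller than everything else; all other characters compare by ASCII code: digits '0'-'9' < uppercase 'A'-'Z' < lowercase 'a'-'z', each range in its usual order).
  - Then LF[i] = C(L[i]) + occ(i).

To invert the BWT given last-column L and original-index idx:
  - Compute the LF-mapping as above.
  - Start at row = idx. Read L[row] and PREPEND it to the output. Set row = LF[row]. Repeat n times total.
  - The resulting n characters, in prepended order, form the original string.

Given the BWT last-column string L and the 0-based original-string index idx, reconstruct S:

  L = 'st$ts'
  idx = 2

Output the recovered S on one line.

LF mapping: 1 3 0 4 2
Walk LF starting at row 2, prepending L[row]:
  step 1: row=2, L[2]='$', prepend. Next row=LF[2]=0
  step 2: row=0, L[0]='s', prepend. Next row=LF[0]=1
  step 3: row=1, L[1]='t', prepend. Next row=LF[1]=3
  step 4: row=3, L[3]='t', prepend. Next row=LF[3]=4
  step 5: row=4, L[4]='s', prepend. Next row=LF[4]=2
Reversed output: stts$

Answer: stts$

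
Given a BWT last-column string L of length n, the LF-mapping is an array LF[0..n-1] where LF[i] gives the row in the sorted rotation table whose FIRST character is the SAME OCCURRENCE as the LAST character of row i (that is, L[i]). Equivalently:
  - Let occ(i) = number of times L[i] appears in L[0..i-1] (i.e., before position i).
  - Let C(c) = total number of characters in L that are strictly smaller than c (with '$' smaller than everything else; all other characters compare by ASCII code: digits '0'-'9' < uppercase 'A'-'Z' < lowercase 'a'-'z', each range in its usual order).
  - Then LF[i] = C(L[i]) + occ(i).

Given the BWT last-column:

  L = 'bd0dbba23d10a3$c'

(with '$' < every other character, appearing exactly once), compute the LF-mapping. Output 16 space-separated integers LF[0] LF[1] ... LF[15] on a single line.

Answer: 9 13 1 14 10 11 7 4 5 15 3 2 8 6 0 12

Derivation:
Char counts: '$':1, '0':2, '1':1, '2':1, '3':2, 'a':2, 'b':3, 'c':1, 'd':3
C (first-col start): C('$')=0, C('0')=1, C('1')=3, C('2')=4, C('3')=5, C('a')=7, C('b')=9, C('c')=12, C('d')=13
L[0]='b': occ=0, LF[0]=C('b')+0=9+0=9
L[1]='d': occ=0, LF[1]=C('d')+0=13+0=13
L[2]='0': occ=0, LF[2]=C('0')+0=1+0=1
L[3]='d': occ=1, LF[3]=C('d')+1=13+1=14
L[4]='b': occ=1, LF[4]=C('b')+1=9+1=10
L[5]='b': occ=2, LF[5]=C('b')+2=9+2=11
L[6]='a': occ=0, LF[6]=C('a')+0=7+0=7
L[7]='2': occ=0, LF[7]=C('2')+0=4+0=4
L[8]='3': occ=0, LF[8]=C('3')+0=5+0=5
L[9]='d': occ=2, LF[9]=C('d')+2=13+2=15
L[10]='1': occ=0, LF[10]=C('1')+0=3+0=3
L[11]='0': occ=1, LF[11]=C('0')+1=1+1=2
L[12]='a': occ=1, LF[12]=C('a')+1=7+1=8
L[13]='3': occ=1, LF[13]=C('3')+1=5+1=6
L[14]='$': occ=0, LF[14]=C('$')+0=0+0=0
L[15]='c': occ=0, LF[15]=C('c')+0=12+0=12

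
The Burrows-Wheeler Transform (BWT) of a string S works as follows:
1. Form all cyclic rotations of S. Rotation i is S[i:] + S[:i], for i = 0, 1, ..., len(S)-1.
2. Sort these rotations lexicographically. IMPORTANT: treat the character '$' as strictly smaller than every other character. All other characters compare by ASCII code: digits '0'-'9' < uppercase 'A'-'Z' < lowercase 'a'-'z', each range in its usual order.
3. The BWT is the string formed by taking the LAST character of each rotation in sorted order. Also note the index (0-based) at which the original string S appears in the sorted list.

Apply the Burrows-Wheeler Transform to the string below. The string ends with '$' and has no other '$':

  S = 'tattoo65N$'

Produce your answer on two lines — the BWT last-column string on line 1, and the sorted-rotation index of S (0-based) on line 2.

Answer: N6o5tot$ta
7

Derivation:
All 10 rotations (rotation i = S[i:]+S[:i]):
  rot[0] = tattoo65N$
  rot[1] = attoo65N$t
  rot[2] = ttoo65N$ta
  rot[3] = too65N$tat
  rot[4] = oo65N$tatt
  rot[5] = o65N$tatto
  rot[6] = 65N$tattoo
  rot[7] = 5N$tattoo6
  rot[8] = N$tattoo65
  rot[9] = $tattoo65N
Sorted (with $ < everything):
  sorted[0] = $tattoo65N  (last char: 'N')
  sorted[1] = 5N$tattoo6  (last char: '6')
  sorted[2] = 65N$tattoo  (last char: 'o')
  sorted[3] = N$tattoo65  (last char: '5')
  sorted[4] = attoo65N$t  (last char: 't')
  sorted[5] = o65N$tatto  (last char: 'o')
  sorted[6] = oo65N$tatt  (last char: 't')
  sorted[7] = tattoo65N$  (last char: '$')
  sorted[8] = too65N$tat  (last char: 't')
  sorted[9] = ttoo65N$ta  (last char: 'a')
Last column: N6o5tot$ta
Original string S is at sorted index 7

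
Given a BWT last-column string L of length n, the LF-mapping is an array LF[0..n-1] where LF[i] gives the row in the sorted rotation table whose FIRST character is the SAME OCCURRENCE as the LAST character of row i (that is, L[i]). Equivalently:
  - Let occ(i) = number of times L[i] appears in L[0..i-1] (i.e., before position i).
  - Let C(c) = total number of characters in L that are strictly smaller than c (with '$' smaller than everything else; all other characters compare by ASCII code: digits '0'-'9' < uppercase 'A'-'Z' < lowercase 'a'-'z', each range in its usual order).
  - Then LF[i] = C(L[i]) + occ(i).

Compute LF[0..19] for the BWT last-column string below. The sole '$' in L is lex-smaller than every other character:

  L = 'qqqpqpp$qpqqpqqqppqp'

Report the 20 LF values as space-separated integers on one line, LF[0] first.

Answer: 9 10 11 1 12 2 3 0 13 4 14 15 5 16 17 18 6 7 19 8

Derivation:
Char counts: '$':1, 'p':8, 'q':11
C (first-col start): C('$')=0, C('p')=1, C('q')=9
L[0]='q': occ=0, LF[0]=C('q')+0=9+0=9
L[1]='q': occ=1, LF[1]=C('q')+1=9+1=10
L[2]='q': occ=2, LF[2]=C('q')+2=9+2=11
L[3]='p': occ=0, LF[3]=C('p')+0=1+0=1
L[4]='q': occ=3, LF[4]=C('q')+3=9+3=12
L[5]='p': occ=1, LF[5]=C('p')+1=1+1=2
L[6]='p': occ=2, LF[6]=C('p')+2=1+2=3
L[7]='$': occ=0, LF[7]=C('$')+0=0+0=0
L[8]='q': occ=4, LF[8]=C('q')+4=9+4=13
L[9]='p': occ=3, LF[9]=C('p')+3=1+3=4
L[10]='q': occ=5, LF[10]=C('q')+5=9+5=14
L[11]='q': occ=6, LF[11]=C('q')+6=9+6=15
L[12]='p': occ=4, LF[12]=C('p')+4=1+4=5
L[13]='q': occ=7, LF[13]=C('q')+7=9+7=16
L[14]='q': occ=8, LF[14]=C('q')+8=9+8=17
L[15]='q': occ=9, LF[15]=C('q')+9=9+9=18
L[16]='p': occ=5, LF[16]=C('p')+5=1+5=6
L[17]='p': occ=6, LF[17]=C('p')+6=1+6=7
L[18]='q': occ=10, LF[18]=C('q')+10=9+10=19
L[19]='p': occ=7, LF[19]=C('p')+7=1+7=8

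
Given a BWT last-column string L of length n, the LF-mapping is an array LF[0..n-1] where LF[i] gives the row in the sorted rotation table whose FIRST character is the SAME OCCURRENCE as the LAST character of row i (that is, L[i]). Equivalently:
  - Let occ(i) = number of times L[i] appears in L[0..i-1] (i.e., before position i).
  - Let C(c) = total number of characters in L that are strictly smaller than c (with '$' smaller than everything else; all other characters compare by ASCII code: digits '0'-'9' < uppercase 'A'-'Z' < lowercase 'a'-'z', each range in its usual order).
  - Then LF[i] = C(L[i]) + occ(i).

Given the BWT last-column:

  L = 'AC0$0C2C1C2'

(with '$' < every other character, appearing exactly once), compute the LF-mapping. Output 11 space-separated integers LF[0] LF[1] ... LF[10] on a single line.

Char counts: '$':1, '0':2, '1':1, '2':2, 'A':1, 'C':4
C (first-col start): C('$')=0, C('0')=1, C('1')=3, C('2')=4, C('A')=6, C('C')=7
L[0]='A': occ=0, LF[0]=C('A')+0=6+0=6
L[1]='C': occ=0, LF[1]=C('C')+0=7+0=7
L[2]='0': occ=0, LF[2]=C('0')+0=1+0=1
L[3]='$': occ=0, LF[3]=C('$')+0=0+0=0
L[4]='0': occ=1, LF[4]=C('0')+1=1+1=2
L[5]='C': occ=1, LF[5]=C('C')+1=7+1=8
L[6]='2': occ=0, LF[6]=C('2')+0=4+0=4
L[7]='C': occ=2, LF[7]=C('C')+2=7+2=9
L[8]='1': occ=0, LF[8]=C('1')+0=3+0=3
L[9]='C': occ=3, LF[9]=C('C')+3=7+3=10
L[10]='2': occ=1, LF[10]=C('2')+1=4+1=5

Answer: 6 7 1 0 2 8 4 9 3 10 5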